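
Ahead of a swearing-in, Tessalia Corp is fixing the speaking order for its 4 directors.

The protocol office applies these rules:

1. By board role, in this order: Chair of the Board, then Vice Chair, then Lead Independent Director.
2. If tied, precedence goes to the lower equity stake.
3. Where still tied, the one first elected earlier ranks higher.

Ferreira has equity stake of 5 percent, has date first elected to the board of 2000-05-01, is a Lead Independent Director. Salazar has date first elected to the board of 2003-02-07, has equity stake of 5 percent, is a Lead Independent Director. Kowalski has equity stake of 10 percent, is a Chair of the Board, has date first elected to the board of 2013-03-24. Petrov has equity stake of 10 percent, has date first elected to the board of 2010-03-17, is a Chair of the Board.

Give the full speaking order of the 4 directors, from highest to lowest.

By board role: Petrov and Kowalski (Chair of the Board); then Ferreira and Salazar (Lead Independent Director).
Petrov and Kowalski both have equity stake 10 percent, so the next rule applies.
Among Petrov and Kowalski, by date first elected to the board (earlier first): Petrov (2010-03-17) before Kowalski (2013-03-24).
Ferreira and Salazar both have equity stake 5 percent, so the next rule applies.
Among Ferreira and Salazar, by date first elected to the board (earlier first): Ferreira (2000-05-01) before Salazar (2003-02-07).
Full order: Petrov, Kowalski, Ferreira, Salazar.

Petrov, Kowalski, Ferreira, Salazar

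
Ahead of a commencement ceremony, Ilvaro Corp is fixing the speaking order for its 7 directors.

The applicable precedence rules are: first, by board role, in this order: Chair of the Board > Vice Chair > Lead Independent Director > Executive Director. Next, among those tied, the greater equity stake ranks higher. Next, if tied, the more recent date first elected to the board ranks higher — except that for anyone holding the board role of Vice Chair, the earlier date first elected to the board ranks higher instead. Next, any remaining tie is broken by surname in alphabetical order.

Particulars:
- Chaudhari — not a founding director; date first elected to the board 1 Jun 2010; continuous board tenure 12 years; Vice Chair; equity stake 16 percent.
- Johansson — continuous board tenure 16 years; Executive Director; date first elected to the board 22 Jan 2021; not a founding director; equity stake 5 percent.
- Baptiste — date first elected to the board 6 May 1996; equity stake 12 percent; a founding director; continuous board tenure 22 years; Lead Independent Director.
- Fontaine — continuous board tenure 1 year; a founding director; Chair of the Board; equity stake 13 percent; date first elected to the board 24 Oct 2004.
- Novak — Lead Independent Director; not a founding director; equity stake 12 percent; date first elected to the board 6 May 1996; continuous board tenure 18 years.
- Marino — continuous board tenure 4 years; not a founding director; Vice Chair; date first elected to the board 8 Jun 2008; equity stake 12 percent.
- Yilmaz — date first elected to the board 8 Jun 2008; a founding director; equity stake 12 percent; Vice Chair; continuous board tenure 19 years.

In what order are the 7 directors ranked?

Fontaine, Chaudhari, Marino, Yilmaz, Baptiste, Novak, Johansson

By board role: Fontaine (Chair of the Board); then Chaudhari, Marino and Yilmaz (Vice Chair); then Baptiste and Novak (Lead Independent Director); then Johansson (Executive Director).
Among Chaudhari, Marino and Yilmaz, by equity stake (higher first): Chaudhari (16 percent) before Marino and Yilmaz (12 percent).
Marino and Yilmaz both have date first elected to the board 8 Jun 2008, so the next rule applies.
Among Marino and Yilmaz, alphabetically by surname: Marino before Yilmaz.
Baptiste and Novak both have equity stake 12 percent, so the next rule applies.
Baptiste and Novak both have date first elected to the board 6 May 1996, so the next rule applies.
Among Baptiste and Novak, alphabetically by surname: Baptiste before Novak.
Full order: Fontaine, Chaudhari, Marino, Yilmaz, Baptiste, Novak, Johansson.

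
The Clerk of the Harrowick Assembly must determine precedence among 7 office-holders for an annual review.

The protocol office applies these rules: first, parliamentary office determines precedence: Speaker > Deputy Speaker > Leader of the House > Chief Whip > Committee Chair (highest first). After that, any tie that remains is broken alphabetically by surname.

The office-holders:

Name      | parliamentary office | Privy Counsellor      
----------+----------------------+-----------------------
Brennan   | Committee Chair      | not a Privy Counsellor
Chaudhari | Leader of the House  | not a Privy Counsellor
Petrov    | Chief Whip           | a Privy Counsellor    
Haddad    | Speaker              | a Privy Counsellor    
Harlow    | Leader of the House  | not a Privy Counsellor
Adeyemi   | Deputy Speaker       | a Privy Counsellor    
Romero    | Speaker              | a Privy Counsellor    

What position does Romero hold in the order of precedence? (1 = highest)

By parliamentary office: Haddad and Romero (Speaker); then Adeyemi (Deputy Speaker); then Chaudhari and Harlow (Leader of the House); then Petrov (Chief Whip); then Brennan (Committee Chair).
Among Haddad and Romero, alphabetically by surname: Haddad before Romero.
Among Chaudhari and Harlow, alphabetically by surname: Chaudhari before Harlow.
Order: Haddad, Romero, Adeyemi, Chaudhari, Harlow, Petrov, Brennan. So position 2.

2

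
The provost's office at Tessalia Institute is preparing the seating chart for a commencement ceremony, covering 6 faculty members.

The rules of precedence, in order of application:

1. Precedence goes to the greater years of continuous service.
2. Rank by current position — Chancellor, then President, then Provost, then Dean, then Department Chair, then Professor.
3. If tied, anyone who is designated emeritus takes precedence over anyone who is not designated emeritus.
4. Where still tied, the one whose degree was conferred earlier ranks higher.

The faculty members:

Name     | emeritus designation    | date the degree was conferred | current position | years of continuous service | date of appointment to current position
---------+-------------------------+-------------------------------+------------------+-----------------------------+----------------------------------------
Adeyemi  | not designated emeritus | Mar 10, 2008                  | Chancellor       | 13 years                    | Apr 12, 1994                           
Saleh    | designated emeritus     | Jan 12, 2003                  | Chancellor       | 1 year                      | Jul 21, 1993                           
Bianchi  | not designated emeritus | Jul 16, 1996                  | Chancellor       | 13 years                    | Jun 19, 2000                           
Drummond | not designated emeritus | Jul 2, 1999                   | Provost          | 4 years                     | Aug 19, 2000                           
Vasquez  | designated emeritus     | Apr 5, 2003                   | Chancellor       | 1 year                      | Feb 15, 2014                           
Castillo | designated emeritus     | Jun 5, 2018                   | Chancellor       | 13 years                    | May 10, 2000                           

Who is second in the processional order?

Bianchi

By years of continuous service (higher first): Castillo, Bianchi and Adeyemi (each 13 years); then Drummond (4 years); then Saleh and Vasquez (both 1 year).
Castillo, Bianchi and Adeyemi are each Chancellor, so the next rule applies.
Among Castillo, Bianchi and Adeyemi, designated emeritus before not designated emeritus: Castillo (designated emeritus) before Bianchi and Adeyemi (not designated emeritus).
Among Bianchi and Adeyemi, by date the degree was conferred (earlier first): Bianchi (Jul 16, 1996) before Adeyemi (Mar 10, 2008).
Saleh and Vasquez are each Chancellor, so the next rule applies.
Saleh and Vasquez are each designated emeritus, so the next rule applies.
Among Saleh and Vasquez, by date the degree was conferred (earlier first): Saleh (Jan 12, 2003) before Vasquez (Apr 5, 2003).
Order: Castillo, Bianchi, Adeyemi, Drummond, Saleh, Vasquez.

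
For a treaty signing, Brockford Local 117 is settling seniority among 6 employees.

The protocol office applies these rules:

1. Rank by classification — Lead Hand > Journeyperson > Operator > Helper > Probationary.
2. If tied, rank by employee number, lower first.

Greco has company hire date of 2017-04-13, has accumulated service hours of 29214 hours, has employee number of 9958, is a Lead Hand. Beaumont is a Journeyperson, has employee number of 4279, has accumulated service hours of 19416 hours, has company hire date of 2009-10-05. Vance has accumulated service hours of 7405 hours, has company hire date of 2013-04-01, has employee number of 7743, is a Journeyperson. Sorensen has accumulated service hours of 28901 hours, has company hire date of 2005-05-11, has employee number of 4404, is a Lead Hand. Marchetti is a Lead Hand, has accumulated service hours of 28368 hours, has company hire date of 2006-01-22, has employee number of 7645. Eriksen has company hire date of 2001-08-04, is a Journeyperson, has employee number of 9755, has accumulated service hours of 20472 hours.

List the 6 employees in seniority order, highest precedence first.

Sorensen, Marchetti, Greco, Beaumont, Vance, Eriksen

By classification: Sorensen, Marchetti and Greco (Lead Hand); then Beaumont, Vance and Eriksen (Journeyperson).
Among Sorensen, Marchetti and Greco, by employee number (lower first): Sorensen (4404) before Marchetti (7645) before Greco (9958).
Among Beaumont, Vance and Eriksen, by employee number (lower first): Beaumont (4279) before Vance (7743) before Eriksen (9755).
Full order: Sorensen, Marchetti, Greco, Beaumont, Vance, Eriksen.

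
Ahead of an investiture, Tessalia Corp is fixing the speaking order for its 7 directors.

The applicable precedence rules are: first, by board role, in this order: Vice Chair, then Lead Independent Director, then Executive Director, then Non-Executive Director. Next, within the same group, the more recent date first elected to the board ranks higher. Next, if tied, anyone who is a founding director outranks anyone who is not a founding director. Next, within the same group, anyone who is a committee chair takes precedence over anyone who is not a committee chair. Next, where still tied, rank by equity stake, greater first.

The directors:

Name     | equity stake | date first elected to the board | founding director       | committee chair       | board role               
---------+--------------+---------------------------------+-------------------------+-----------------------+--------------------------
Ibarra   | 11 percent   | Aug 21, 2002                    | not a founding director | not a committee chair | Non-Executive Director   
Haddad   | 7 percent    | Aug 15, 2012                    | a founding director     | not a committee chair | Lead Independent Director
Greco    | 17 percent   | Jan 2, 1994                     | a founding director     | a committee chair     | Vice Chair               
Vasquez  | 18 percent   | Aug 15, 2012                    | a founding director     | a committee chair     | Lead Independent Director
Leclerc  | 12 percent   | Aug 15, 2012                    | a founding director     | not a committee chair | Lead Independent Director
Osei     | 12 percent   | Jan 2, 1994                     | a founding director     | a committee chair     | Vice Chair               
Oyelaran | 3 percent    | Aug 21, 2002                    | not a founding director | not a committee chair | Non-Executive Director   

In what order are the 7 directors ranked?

By board role: Greco and Osei (Vice Chair); then Vasquez, Leclerc and Haddad (Lead Independent Director); then Ibarra and Oyelaran (Non-Executive Director).
Greco and Osei both have date first elected to the board Jan 2, 1994, so the next rule applies.
Greco and Osei are each a founding director, so the next rule applies.
Greco and Osei are each a committee chair, so the next rule applies.
Among Greco and Osei, by equity stake (higher first): Greco (17 percent) before Osei (12 percent).
Vasquez, Leclerc and Haddad all have date first elected to the board Aug 15, 2012, so the next rule applies.
Vasquez, Leclerc and Haddad are each a founding director, so the next rule applies.
Among Vasquez, Leclerc and Haddad, a committee chair before not a committee chair: Vasquez (a committee chair) before Leclerc and Haddad (not a committee chair).
Among Leclerc and Haddad, by equity stake (higher first): Leclerc (12 percent) before Haddad (7 percent).
Ibarra and Oyelaran both have date first elected to the board Aug 21, 2002, so the next rule applies.
Ibarra and Oyelaran are each not a founding director, so the next rule applies.
Ibarra and Oyelaran are each not a committee chair, so the next rule applies.
Among Ibarra and Oyelaran, by equity stake (higher first): Ibarra (11 percent) before Oyelaran (3 percent).
Full order: Greco, Osei, Vasquez, Leclerc, Haddad, Ibarra, Oyelaran.

Greco, Osei, Vasquez, Leclerc, Haddad, Ibarra, Oyelaran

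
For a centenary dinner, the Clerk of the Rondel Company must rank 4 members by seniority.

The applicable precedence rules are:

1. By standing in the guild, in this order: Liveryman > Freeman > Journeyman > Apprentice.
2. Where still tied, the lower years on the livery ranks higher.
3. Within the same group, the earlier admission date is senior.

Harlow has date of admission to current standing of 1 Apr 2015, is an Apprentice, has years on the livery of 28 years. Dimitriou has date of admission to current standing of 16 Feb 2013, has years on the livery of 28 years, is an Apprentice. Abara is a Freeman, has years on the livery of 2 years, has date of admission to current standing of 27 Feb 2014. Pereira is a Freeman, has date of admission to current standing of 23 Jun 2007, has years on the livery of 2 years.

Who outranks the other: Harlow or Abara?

By standing in the guild: Pereira and Abara (Freeman); then Dimitriou and Harlow (Apprentice).
Pereira and Abara both have years on the livery 2 years, so the next rule applies.
Among Pereira and Abara, by date of admission to current standing (earlier first): Pereira (23 Jun 2007) before Abara (27 Feb 2014).
Dimitriou and Harlow both have years on the livery 28 years, so the next rule applies.
Among Dimitriou and Harlow, by date of admission to current standing (earlier first): Dimitriou (16 Feb 2013) before Harlow (1 Apr 2015).
So Abara takes precedence.

Abara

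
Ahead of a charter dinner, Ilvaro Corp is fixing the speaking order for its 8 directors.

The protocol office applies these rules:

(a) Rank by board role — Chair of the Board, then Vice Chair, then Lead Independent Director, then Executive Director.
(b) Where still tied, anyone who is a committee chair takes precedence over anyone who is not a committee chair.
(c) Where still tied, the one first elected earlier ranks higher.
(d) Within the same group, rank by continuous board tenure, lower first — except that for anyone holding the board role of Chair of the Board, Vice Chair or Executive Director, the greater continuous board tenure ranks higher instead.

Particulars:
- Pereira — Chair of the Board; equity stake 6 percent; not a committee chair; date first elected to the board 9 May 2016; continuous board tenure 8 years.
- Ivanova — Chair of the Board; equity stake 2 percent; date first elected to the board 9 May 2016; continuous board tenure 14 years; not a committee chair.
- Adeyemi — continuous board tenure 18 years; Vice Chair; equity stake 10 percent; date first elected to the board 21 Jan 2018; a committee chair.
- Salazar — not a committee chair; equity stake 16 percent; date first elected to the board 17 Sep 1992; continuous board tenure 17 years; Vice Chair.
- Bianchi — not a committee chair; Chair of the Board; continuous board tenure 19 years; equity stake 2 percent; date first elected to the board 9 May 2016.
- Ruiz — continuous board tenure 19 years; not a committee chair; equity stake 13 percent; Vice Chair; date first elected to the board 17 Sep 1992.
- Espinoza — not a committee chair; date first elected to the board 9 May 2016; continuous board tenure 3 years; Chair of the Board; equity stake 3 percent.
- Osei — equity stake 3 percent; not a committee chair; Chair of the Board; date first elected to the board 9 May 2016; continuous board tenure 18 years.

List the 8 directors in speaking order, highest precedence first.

Bianchi, Osei, Ivanova, Pereira, Espinoza, Adeyemi, Ruiz, Salazar

By board role: Bianchi, Osei, Ivanova, Pereira and Espinoza (Chair of the Board); then Adeyemi, Ruiz and Salazar (Vice Chair).
Bianchi, Osei, Ivanova, Pereira and Espinoza are each not a committee chair, so the next rule applies.
Bianchi, Osei, Ivanova, Pereira and Espinoza all have date first elected to the board 9 May 2016, so the next rule applies.
Among Bianchi, Osei, Ivanova, Pereira and Espinoza, by continuous board tenure (higher first) (reversed rule for this group): Bianchi (19 years) before Osei (18 years) before Ivanova (14 years) before Pereira (8 years) before Espinoza (3 years).
Among Adeyemi, Ruiz and Salazar, a committee chair before not a committee chair: Adeyemi (a committee chair) before Ruiz and Salazar (not a committee chair).
Ruiz and Salazar both have date first elected to the board 17 Sep 1992, so the next rule applies.
Among Ruiz and Salazar, by continuous board tenure (higher first) (reversed rule for this group): Ruiz (19 years) before Salazar (17 years).
Full order: Bianchi, Osei, Ivanova, Pereira, Espinoza, Adeyemi, Ruiz, Salazar.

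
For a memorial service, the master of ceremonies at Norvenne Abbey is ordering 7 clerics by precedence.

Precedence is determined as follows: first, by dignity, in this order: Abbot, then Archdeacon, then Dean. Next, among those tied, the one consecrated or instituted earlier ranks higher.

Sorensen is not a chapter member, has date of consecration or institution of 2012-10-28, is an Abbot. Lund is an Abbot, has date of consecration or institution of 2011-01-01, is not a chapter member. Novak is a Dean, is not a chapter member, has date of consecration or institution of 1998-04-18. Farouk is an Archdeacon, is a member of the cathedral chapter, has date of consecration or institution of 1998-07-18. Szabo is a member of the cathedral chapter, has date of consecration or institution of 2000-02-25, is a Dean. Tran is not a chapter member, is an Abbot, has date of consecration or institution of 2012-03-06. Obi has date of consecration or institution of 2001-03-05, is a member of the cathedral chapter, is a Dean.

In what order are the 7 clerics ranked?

Lund, Tran, Sorensen, Farouk, Novak, Szabo, Obi

By dignity: Lund, Tran and Sorensen (Abbot); then Farouk (Archdeacon); then Novak, Szabo and Obi (Dean).
Among Lund, Tran and Sorensen, by date of consecration or institution (earlier first): Lund (2011-01-01) before Tran (2012-03-06) before Sorensen (2012-10-28).
Among Novak, Szabo and Obi, by date of consecration or institution (earlier first): Novak (1998-04-18) before Szabo (2000-02-25) before Obi (2001-03-05).
Full order: Lund, Tran, Sorensen, Farouk, Novak, Szabo, Obi.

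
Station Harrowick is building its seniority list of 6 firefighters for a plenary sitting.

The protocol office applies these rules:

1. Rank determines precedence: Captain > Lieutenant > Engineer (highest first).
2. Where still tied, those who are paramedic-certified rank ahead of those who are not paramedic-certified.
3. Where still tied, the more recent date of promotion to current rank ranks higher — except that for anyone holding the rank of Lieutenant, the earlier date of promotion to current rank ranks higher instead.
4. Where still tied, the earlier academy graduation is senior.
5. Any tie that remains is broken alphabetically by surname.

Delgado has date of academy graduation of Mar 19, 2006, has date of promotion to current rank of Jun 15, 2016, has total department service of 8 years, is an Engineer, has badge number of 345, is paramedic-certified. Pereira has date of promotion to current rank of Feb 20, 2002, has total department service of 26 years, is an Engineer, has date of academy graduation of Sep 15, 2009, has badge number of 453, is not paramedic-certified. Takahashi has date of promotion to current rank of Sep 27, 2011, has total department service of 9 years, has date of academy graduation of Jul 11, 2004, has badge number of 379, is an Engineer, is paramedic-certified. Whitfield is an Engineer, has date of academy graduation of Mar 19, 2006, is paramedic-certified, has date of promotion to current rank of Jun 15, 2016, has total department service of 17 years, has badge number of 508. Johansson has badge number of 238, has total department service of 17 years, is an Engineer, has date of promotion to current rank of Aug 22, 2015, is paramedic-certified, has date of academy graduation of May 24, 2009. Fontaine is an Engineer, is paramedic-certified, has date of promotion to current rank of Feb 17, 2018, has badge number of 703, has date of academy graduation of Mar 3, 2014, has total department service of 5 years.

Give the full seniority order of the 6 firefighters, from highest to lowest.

Fontaine, Delgado, Whitfield, Johansson, Takahashi, Pereira

By rank: Fontaine, Delgado, Whitfield, Johansson, Takahashi and Pereira (Engineer).
Among Fontaine, Delgado, Whitfield, Johansson, Takahashi and Pereira, paramedic-certified before not paramedic-certified: Fontaine, Delgado, Whitfield, Johansson and Takahashi (paramedic-certified) before Pereira (not paramedic-certified).
Among Fontaine, Delgado, Whitfield, Johansson and Takahashi, by date of promotion to current rank (later first): Fontaine (Feb 17, 2018) before Delgado and Whitfield (Jun 15, 2016) before Johansson (Aug 22, 2015) before Takahashi (Sep 27, 2011).
Delgado and Whitfield both have date of academy graduation Mar 19, 2006, so the next rule applies.
Among Delgado and Whitfield, alphabetically by surname: Delgado before Whitfield.
Full order: Fontaine, Delgado, Whitfield, Johansson, Takahashi, Pereira.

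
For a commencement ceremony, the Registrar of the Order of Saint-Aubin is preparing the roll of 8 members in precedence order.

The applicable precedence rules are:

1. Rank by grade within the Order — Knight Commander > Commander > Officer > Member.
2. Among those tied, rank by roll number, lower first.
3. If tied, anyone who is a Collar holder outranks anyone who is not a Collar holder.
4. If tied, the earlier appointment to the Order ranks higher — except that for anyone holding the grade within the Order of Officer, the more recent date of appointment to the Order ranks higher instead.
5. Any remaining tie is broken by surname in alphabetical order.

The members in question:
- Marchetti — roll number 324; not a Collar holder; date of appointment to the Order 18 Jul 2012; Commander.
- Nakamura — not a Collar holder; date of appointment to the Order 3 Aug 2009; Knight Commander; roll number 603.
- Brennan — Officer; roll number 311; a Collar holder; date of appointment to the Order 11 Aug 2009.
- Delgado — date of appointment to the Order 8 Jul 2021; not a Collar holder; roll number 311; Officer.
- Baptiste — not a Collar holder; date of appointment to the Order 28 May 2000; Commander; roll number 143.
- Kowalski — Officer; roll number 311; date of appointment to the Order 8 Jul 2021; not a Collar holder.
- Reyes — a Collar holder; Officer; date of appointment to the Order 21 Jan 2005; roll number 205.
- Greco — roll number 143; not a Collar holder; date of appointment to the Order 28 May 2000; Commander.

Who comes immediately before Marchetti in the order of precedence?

By grade within the Order: Nakamura (Knight Commander); then Baptiste, Greco and Marchetti (Commander); then Reyes, Brennan, Delgado and Kowalski (Officer).
Among Baptiste, Greco and Marchetti, by roll number (lower first): Baptiste and Greco (143) before Marchetti (324).
Baptiste and Greco are each not a Collar holder, so the next rule applies.
Baptiste and Greco both have date of appointment to the Order 28 May 2000, so the next rule applies.
Among Baptiste and Greco, alphabetically by surname: Baptiste before Greco.
Among Reyes, Brennan, Delgado and Kowalski, by roll number (lower first): Reyes (205) before Brennan, Delgado and Kowalski (311).
Among Brennan, Delgado and Kowalski, a Collar holder before not a Collar holder: Brennan (a Collar holder) before Delgado and Kowalski (not a Collar holder).
Delgado and Kowalski both have date of appointment to the Order 8 Jul 2021, so the next rule applies.
Among Delgado and Kowalski, alphabetically by surname: Delgado before Kowalski.
Order: Nakamura, Baptiste, Greco, Marchetti, Reyes, Brennan, Delgado, Kowalski.

Greco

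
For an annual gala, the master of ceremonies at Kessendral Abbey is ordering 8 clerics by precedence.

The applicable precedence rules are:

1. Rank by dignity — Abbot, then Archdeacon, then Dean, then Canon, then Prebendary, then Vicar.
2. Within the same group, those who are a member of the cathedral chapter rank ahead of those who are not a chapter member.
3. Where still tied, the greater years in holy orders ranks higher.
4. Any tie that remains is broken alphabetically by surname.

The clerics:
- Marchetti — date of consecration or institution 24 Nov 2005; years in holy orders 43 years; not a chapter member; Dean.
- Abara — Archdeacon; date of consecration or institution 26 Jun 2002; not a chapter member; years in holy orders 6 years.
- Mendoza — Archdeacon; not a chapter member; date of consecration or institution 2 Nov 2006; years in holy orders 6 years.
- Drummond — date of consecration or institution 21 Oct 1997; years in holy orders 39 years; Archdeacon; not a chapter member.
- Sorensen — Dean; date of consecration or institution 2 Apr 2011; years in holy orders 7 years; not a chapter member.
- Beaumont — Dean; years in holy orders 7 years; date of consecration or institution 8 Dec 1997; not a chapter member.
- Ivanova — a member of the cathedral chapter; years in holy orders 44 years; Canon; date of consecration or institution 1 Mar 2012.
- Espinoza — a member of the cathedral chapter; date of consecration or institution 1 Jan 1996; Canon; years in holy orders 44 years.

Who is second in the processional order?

By dignity: Drummond, Abara and Mendoza (Archdeacon); then Marchetti, Beaumont and Sorensen (Dean); then Espinoza and Ivanova (Canon).
Drummond, Abara and Mendoza are each not a chapter member, so the next rule applies.
Among Drummond, Abara and Mendoza, by years in holy orders (higher first): Drummond (39 years) before Abara and Mendoza (6 years).
Among Abara and Mendoza, alphabetically by surname: Abara before Mendoza.
Marchetti, Beaumont and Sorensen are each not a chapter member, so the next rule applies.
Among Marchetti, Beaumont and Sorensen, by years in holy orders (higher first): Marchetti (43 years) before Beaumont and Sorensen (7 years).
Among Beaumont and Sorensen, alphabetically by surname: Beaumont before Sorensen.
Espinoza and Ivanova are each a member of the cathedral chapter, so the next rule applies.
Espinoza and Ivanova both have years in holy orders 44 years, so the next rule applies.
Among Espinoza and Ivanova, alphabetically by surname: Espinoza before Ivanova.
Order: Drummond, Abara, Mendoza, Marchetti, Beaumont, Sorensen, Espinoza, Ivanova.

Abara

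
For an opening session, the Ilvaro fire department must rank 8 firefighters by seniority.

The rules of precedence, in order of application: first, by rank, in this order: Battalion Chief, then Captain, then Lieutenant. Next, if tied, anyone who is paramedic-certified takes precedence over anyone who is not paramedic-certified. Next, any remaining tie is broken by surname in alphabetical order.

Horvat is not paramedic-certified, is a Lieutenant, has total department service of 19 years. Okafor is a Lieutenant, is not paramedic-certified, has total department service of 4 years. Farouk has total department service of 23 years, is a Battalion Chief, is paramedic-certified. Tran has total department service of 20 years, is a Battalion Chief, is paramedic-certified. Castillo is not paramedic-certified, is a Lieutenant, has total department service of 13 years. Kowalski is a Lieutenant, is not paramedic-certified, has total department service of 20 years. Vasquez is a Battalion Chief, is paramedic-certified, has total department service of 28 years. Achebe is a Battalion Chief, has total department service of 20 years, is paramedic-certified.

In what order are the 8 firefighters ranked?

Achebe, Farouk, Tran, Vasquez, Castillo, Horvat, Kowalski, Okafor

By rank: Achebe, Farouk, Tran and Vasquez (Battalion Chief); then Castillo, Horvat, Kowalski and Okafor (Lieutenant).
Achebe, Farouk, Tran and Vasquez are each paramedic-certified, so the next rule applies.
Among Achebe, Farouk, Tran and Vasquez, alphabetically by surname: Achebe before Farouk before Tran before Vasquez.
Castillo, Horvat, Kowalski and Okafor are each not paramedic-certified, so the next rule applies.
Among Castillo, Horvat, Kowalski and Okafor, alphabetically by surname: Castillo before Horvat before Kowalski before Okafor.
Full order: Achebe, Farouk, Tran, Vasquez, Castillo, Horvat, Kowalski, Okafor.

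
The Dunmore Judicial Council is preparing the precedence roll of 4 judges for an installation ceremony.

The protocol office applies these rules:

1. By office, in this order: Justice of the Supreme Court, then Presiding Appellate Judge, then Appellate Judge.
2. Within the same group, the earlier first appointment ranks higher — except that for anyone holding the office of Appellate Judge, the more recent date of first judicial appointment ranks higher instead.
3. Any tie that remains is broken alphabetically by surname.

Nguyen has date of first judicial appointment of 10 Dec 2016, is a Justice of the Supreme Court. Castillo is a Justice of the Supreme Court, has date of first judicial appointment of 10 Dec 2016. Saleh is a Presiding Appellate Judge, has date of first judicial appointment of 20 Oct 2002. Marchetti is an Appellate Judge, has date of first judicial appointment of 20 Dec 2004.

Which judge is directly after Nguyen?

Saleh

By office: Castillo and Nguyen (Justice of the Supreme Court); then Saleh (Presiding Appellate Judge); then Marchetti (Appellate Judge).
Castillo and Nguyen both have date of first judicial appointment 10 Dec 2016, so the next rule applies.
Among Castillo and Nguyen, alphabetically by surname: Castillo before Nguyen.
Order: Castillo, Nguyen, Saleh, Marchetti.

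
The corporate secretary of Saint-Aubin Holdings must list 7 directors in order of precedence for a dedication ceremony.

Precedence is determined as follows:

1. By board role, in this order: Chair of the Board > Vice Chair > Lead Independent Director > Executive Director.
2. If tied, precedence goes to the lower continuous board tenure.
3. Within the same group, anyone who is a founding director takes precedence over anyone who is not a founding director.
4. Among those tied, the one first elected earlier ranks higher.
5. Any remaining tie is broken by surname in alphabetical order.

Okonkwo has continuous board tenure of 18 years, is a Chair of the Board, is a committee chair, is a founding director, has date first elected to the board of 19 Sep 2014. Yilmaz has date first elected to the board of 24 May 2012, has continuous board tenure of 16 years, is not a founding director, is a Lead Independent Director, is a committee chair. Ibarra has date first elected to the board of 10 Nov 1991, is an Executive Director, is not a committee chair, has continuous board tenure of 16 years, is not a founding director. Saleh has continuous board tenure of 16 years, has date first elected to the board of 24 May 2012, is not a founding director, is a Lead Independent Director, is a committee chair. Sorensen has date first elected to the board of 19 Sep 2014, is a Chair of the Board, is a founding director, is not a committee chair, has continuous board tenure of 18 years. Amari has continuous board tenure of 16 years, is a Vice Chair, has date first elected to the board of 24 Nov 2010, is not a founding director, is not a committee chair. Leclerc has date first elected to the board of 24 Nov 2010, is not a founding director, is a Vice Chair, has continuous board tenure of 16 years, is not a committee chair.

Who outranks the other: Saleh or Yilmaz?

Saleh

By board role: Okonkwo and Sorensen (Chair of the Board); then Amari and Leclerc (Vice Chair); then Saleh and Yilmaz (Lead Independent Director); then Ibarra (Executive Director).
Okonkwo and Sorensen both have continuous board tenure 18 years, so the next rule applies.
Okonkwo and Sorensen are each a founding director, so the next rule applies.
Okonkwo and Sorensen both have date first elected to the board 19 Sep 2014, so the next rule applies.
Among Okonkwo and Sorensen, alphabetically by surname: Okonkwo before Sorensen.
Amari and Leclerc both have continuous board tenure 16 years, so the next rule applies.
Amari and Leclerc are each not a founding director, so the next rule applies.
Amari and Leclerc both have date first elected to the board 24 Nov 2010, so the next rule applies.
Among Amari and Leclerc, alphabetically by surname: Amari before Leclerc.
Saleh and Yilmaz both have continuous board tenure 16 years, so the next rule applies.
Saleh and Yilmaz are each not a founding director, so the next rule applies.
Saleh and Yilmaz both have date first elected to the board 24 May 2012, so the next rule applies.
Among Saleh and Yilmaz, alphabetically by surname: Saleh before Yilmaz.
So Saleh takes precedence.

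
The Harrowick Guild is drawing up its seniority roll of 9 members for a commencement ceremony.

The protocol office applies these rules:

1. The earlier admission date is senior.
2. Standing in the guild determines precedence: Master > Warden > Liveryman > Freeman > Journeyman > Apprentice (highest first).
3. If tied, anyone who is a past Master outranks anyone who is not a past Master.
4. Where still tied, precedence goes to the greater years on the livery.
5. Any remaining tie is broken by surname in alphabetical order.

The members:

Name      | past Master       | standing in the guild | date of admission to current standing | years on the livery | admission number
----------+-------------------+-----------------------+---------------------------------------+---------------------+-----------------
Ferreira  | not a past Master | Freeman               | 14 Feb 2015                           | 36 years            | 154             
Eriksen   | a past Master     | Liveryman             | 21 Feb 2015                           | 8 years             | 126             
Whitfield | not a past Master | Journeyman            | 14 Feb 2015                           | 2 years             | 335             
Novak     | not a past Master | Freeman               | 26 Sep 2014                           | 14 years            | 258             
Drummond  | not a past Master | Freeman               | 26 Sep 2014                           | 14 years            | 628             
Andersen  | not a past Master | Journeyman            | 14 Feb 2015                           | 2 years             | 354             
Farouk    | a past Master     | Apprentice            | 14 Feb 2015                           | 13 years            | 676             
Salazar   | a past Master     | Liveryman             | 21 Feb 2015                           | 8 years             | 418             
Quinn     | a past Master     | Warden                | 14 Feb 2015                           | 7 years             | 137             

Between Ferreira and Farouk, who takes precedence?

Ferreira

By date of admission to current standing (earlier first): Drummond and Novak (both 26 Sep 2014); then Quinn, Ferreira, Andersen, Whitfield and Farouk (each 14 Feb 2015); then Eriksen and Salazar (both 21 Feb 2015).
Drummond and Novak are each Freeman, so the next rule applies.
Drummond and Novak are each not a past Master, so the next rule applies.
Drummond and Novak both have years on the livery 14 years, so the next rule applies.
Among Drummond and Novak, alphabetically by surname: Drummond before Novak.
Among Quinn, Ferreira, Andersen, Whitfield and Farouk, by standing in the guild: Quinn (Warden) before Ferreira (Freeman) before Andersen and Whitfield (Journeyman) before Farouk (Apprentice).
Andersen and Whitfield are each not a past Master, so the next rule applies.
Andersen and Whitfield both have years on the livery 2 years, so the next rule applies.
Among Andersen and Whitfield, alphabetically by surname: Andersen before Whitfield.
Eriksen and Salazar are each Liveryman, so the next rule applies.
Eriksen and Salazar are each a past Master, so the next rule applies.
Eriksen and Salazar both have years on the livery 8 years, so the next rule applies.
Among Eriksen and Salazar, alphabetically by surname: Eriksen before Salazar.
So Ferreira takes precedence.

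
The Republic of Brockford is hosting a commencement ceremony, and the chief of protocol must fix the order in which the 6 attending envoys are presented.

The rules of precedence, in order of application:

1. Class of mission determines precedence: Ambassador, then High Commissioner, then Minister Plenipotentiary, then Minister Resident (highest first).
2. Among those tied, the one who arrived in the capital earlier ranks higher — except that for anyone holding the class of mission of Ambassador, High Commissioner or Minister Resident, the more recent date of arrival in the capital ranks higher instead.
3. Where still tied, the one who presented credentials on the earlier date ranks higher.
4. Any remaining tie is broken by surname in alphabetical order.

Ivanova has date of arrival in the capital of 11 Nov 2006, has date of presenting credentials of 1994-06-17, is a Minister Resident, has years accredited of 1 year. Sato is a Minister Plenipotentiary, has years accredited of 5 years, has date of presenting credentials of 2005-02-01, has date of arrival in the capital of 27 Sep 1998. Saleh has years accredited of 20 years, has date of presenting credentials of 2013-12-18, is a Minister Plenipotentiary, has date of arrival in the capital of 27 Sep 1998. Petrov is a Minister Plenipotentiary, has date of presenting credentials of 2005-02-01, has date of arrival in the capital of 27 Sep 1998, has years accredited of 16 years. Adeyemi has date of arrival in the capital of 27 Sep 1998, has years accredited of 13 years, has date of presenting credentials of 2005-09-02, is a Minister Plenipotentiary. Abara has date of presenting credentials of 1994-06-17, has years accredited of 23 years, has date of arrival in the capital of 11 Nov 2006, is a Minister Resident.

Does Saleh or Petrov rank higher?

Petrov

By class of mission: Petrov, Sato, Adeyemi and Saleh (Minister Plenipotentiary); then Abara and Ivanova (Minister Resident).
Petrov, Sato, Adeyemi and Saleh all have date of arrival in the capital 27 Sep 1998, so the next rule applies.
Among Petrov, Sato, Adeyemi and Saleh, by date of presenting credentials (earlier first): Petrov and Sato (2005-02-01) before Adeyemi (2005-09-02) before Saleh (2013-12-18).
Among Petrov and Sato, alphabetically by surname: Petrov before Sato.
Abara and Ivanova both have date of arrival in the capital 11 Nov 2006, so the next rule applies.
Abara and Ivanova both have date of presenting credentials 1994-06-17, so the next rule applies.
Among Abara and Ivanova, alphabetically by surname: Abara before Ivanova.
So Petrov takes precedence.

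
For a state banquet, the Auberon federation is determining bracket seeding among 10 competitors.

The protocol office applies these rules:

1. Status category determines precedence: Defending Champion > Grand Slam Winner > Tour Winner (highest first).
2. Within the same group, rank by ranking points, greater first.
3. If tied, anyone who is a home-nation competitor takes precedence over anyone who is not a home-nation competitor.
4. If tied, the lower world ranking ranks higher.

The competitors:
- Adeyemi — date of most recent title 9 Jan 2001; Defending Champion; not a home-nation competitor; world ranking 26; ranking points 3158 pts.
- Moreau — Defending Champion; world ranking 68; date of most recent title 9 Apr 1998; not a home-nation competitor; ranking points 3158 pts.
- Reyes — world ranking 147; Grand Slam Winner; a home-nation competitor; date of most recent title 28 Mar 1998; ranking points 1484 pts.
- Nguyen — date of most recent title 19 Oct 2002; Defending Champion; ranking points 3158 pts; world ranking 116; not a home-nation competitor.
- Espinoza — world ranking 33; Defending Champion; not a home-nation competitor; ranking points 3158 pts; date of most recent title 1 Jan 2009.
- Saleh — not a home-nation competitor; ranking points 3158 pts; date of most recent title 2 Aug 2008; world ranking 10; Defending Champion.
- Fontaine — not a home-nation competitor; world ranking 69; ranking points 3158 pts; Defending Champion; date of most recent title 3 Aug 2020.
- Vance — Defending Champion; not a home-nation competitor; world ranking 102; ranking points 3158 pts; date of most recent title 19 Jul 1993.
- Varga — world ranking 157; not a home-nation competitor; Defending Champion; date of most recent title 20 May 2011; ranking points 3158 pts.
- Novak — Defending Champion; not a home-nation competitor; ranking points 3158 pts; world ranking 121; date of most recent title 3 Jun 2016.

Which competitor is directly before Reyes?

Varga

By status category: Saleh, Adeyemi, Espinoza, Moreau, Fontaine, Vance, Nguyen, Novak and Varga (Defending Champion); then Reyes (Grand Slam Winner).
Saleh, Adeyemi, Espinoza, Moreau, Fontaine, Vance, Nguyen, Novak and Varga all have ranking points 3158 pts, so the next rule applies.
Saleh, Adeyemi, Espinoza, Moreau, Fontaine, Vance, Nguyen, Novak and Varga are each not a home-nation competitor, so the next rule applies.
Among Saleh, Adeyemi, Espinoza, Moreau, Fontaine, Vance, Nguyen, Novak and Varga, by world ranking (lower first): Saleh (10) before Adeyemi (26) before Espinoza (33) before Moreau (68) before Fontaine (69) before Vance (102) before Nguyen (116) before Novak (121) before Varga (157).
Order: Saleh, Adeyemi, Espinoza, Moreau, Fontaine, Vance, Nguyen, Novak, Varga, Reyes.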